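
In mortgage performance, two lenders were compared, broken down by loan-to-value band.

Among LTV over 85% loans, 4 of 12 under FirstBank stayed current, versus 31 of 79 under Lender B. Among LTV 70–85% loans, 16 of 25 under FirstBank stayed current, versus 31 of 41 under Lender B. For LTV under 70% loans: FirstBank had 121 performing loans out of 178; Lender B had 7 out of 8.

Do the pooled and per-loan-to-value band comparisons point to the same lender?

LTV over 85%: FirstBank 4/12 = 33.3%, Lender B 31/79 = 39.2% → Lender B
LTV 70–85%: FirstBank 16/25 = 64.0%, Lender B 31/41 = 75.6% → Lender B
LTV under 70%: FirstBank 121/178 = 68.0%, Lender B 7/8 = 87.5% → Lender B
Overall: FirstBank 141/215 = 65.6%, Lender B 69/128 = 53.9% → FirstBank
Lender B wins each loan-to-value group but FirstBank wins overall — the comparison reverses. Lender B's loans skew toward LTV over 85%, which has a lower base rate.

No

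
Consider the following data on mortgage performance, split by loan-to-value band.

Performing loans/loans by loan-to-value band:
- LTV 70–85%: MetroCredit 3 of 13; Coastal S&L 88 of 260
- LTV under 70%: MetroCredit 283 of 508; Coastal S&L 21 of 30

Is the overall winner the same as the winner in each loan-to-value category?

No

LTV 70–85%: MetroCredit 3/13 = 23.1%, Coastal S&L 88/260 = 33.8% → Coastal S&L
LTV under 70%: MetroCredit 283/508 = 55.7%, Coastal S&L 21/30 = 70.0% → Coastal S&L
Overall: MetroCredit 286/521 = 54.9%, Coastal S&L 109/290 = 37.6% → MetroCredit
Coastal S&L wins each loan-to-value group but MetroCredit wins overall — the comparison reverses. Coastal S&L's loans skew toward LTV 70–85%, which has a lower base rate.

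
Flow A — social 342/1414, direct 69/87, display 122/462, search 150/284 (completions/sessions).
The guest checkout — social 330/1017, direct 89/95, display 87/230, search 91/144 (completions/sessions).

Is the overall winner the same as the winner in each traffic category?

Social: Flow A 342/1414 = 24.2%, the guest checkout 330/1017 = 32.4% → the guest checkout
Direct: Flow A 69/87 = 79.3%, the guest checkout 89/95 = 93.7% → the guest checkout
Display: Flow A 122/462 = 26.4%, the guest checkout 87/230 = 37.8% → the guest checkout
Search: Flow A 150/284 = 52.8%, the guest checkout 91/144 = 63.2% → the guest checkout
Overall: Flow A 683/2247 = 30.4%, the guest checkout 597/1486 = 40.2% → the guest checkout
The guest checkout wins overall and in every traffic group — no reversal.

Yes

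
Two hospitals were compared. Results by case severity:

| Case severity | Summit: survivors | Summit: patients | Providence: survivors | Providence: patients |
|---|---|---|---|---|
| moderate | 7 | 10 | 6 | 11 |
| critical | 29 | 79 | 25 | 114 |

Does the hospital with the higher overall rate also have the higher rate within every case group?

Yes

Moderate: Summit 7/10 = 70.0%, Providence 6/11 = 54.5% → Summit
Critical: Summit 29/79 = 36.7%, Providence 25/114 = 21.9% → Summit
Overall: Summit 36/89 = 40.4%, Providence 31/125 = 24.8% → Summit
Summit wins overall and in every case group — no reversal.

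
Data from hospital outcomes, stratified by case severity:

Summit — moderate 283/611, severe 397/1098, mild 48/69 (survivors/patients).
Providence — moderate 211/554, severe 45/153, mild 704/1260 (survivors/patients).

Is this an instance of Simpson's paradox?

Yes

Moderate: Summit 283/611 = 46.3%, Providence 211/554 = 38.1% → Summit
Severe: Summit 397/1098 = 36.2%, Providence 45/153 = 29.4% → Summit
Mild: Summit 48/69 = 69.6%, Providence 704/1260 = 55.9% → Summit
Overall: Summit 728/1778 = 40.9%, Providence 960/1967 = 48.8% → Providence
Summit wins each case group but Providence wins overall — the comparison reverses. Summit's patients skew toward severe, which has a lower base rate.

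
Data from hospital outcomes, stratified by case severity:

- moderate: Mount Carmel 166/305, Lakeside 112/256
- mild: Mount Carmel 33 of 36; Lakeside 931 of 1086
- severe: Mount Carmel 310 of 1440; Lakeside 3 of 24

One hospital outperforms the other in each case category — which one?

Mount Carmel

Moderate: Mount Carmel 166/305 = 54.4%, Lakeside 112/256 = 43.8% → Mount Carmel
Mild: Mount Carmel 33/36 = 91.7%, Lakeside 931/1086 = 85.7% → Mount Carmel
Severe: Mount Carmel 310/1440 = 21.5%, Lakeside 3/24 = 12.5% → Mount Carmel
Mount Carmel has the higher rate in all 3 groups.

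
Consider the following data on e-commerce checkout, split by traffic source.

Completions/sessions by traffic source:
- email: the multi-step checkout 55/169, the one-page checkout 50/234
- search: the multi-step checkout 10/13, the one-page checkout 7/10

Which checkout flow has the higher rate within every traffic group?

Email: the multi-step checkout 55/169 = 32.5%, the one-page checkout 50/234 = 21.4% → the multi-step checkout
Search: the multi-step checkout 10/13 = 76.9%, the one-page checkout 7/10 = 70.0% → the multi-step checkout
The multi-step checkout has the higher rate in both groups.

the multi-step checkout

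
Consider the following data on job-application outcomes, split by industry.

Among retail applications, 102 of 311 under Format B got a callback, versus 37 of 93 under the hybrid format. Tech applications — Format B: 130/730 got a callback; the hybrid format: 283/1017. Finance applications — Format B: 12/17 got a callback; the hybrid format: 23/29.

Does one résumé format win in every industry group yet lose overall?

No

Retail: Format B 102/311 = 32.8%, the hybrid format 37/93 = 39.8% → the hybrid format
Tech: Format B 130/730 = 17.8%, the hybrid format 283/1017 = 27.8% → the hybrid format
Finance: Format B 12/17 = 70.6%, the hybrid format 23/29 = 79.3% → the hybrid format
Overall: Format B 244/1058 = 23.1%, the hybrid format 343/1139 = 30.1% → the hybrid format
The hybrid format wins overall and in every industry group — no reversal.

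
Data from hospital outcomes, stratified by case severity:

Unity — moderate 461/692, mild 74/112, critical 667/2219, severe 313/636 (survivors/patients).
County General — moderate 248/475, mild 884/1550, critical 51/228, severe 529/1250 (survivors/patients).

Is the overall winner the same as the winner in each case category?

Moderate: Unity 461/692 = 66.6%, County General 248/475 = 52.2% → Unity
Mild: Unity 74/112 = 66.1%, County General 884/1550 = 57.0% → Unity
Critical: Unity 667/2219 = 30.1%, County General 51/228 = 22.4% → Unity
Severe: Unity 313/636 = 49.2%, County General 529/1250 = 42.3% → Unity
Overall: Unity 1515/3659 = 41.4%, County General 1712/3503 = 48.9% → County General
Unity wins each case group but County General wins overall — the comparison reverses. Unity's patients skew toward critical, which has a lower base rate.

No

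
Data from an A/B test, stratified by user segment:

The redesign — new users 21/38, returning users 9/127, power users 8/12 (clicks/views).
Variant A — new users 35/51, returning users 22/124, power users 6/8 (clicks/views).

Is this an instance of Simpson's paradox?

New users: the redesign 21/38 = 55.3%, Variant A 35/51 = 68.6% → Variant A
Returning users: the redesign 9/127 = 7.1%, Variant A 22/124 = 17.7% → Variant A
Power users: the redesign 8/12 = 66.7%, Variant A 6/8 = 75.0% → Variant A
Overall: the redesign 38/177 = 21.5%, Variant A 63/183 = 34.4% → Variant A
Variant A wins overall and in every user group — no reversal.

No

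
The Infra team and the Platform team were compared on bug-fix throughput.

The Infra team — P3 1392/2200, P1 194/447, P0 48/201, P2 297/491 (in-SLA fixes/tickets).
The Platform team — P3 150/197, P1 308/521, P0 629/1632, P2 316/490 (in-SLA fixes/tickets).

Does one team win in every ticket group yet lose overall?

Yes

P3: the Infra team 1392/2200 = 63.3%, the Platform team 150/197 = 76.1% → the Platform team
P1: the Infra team 194/447 = 43.4%, the Platform team 308/521 = 59.1% → the Platform team
P0: the Infra team 48/201 = 23.9%, the Platform team 629/1632 = 38.5% → the Platform team
P2: the Infra team 297/491 = 60.5%, the Platform team 316/490 = 64.5% → the Platform team
Overall: the Infra team 1931/3339 = 57.8%, the Platform team 1403/2840 = 49.4% → the Infra team
The Platform team wins each ticket group but the Infra team wins overall — the comparison reverses. The Platform team's tickets skew toward P0, which has a lower base rate.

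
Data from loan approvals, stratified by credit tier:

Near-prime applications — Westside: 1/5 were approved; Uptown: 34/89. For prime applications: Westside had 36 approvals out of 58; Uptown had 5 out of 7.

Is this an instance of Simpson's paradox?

Yes

Near-prime: Westside 1/5 = 20.0%, Uptown 34/89 = 38.2% → Uptown
Prime: Westside 36/58 = 62.1%, Uptown 5/7 = 71.4% → Uptown
Overall: Westside 37/63 = 58.7%, Uptown 39/96 = 40.6% → Westside
Uptown wins each credit group but Westside wins overall — the comparison reverses. Uptown's applications skew toward near-prime, which has a lower base rate.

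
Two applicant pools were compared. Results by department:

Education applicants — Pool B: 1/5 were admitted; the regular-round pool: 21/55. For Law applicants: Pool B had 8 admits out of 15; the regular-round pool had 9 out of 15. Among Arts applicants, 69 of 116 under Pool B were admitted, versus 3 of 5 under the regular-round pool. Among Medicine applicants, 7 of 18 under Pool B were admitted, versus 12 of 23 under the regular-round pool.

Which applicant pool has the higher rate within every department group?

Education: Pool B 1/5 = 20.0%, the regular-round pool 21/55 = 38.2% → the regular-round pool
Law: Pool B 8/15 = 53.3%, the regular-round pool 9/15 = 60.0% → the regular-round pool
Arts: Pool B 69/116 = 59.5%, the regular-round pool 3/5 = 60.0% → the regular-round pool
Medicine: Pool B 7/18 = 38.9%, the regular-round pool 12/23 = 52.2% → the regular-round pool
The regular-round pool has the higher rate in all 4 groups.

the regular-round pool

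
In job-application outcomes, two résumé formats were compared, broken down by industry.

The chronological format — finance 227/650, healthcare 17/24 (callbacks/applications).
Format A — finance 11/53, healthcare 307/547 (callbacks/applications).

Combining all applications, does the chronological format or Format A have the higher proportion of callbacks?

Format A

Finance: the chronological format 227/650 = 34.9%, Format A 11/53 = 20.8% → the chronological format
Healthcare: the chronological format 17/24 = 70.8%, Format A 307/547 = 56.1% → the chronological format
Overall: the chronological format 244/674 = 36.2%, Format A 318/600 = 53.0% → Format A
(The chronological format wins every industry group but Format A wins overall — the chronological format's applications skew toward the low-rate finance group.)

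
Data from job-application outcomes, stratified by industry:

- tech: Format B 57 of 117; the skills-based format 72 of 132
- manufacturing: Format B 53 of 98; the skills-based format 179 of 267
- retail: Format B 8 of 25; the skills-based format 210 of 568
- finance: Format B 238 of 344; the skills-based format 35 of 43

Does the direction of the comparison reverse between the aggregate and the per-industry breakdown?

Yes

Tech: Format B 57/117 = 48.7%, the skills-based format 72/132 = 54.5% → the skills-based format
Manufacturing: Format B 53/98 = 54.1%, the skills-based format 179/267 = 67.0% → the skills-based format
Retail: Format B 8/25 = 32.0%, the skills-based format 210/568 = 37.0% → the skills-based format
Finance: Format B 238/344 = 69.2%, the skills-based format 35/43 = 81.4% → the skills-based format
Overall: Format B 356/584 = 61.0%, the skills-based format 496/1010 = 49.1% → Format B
The skills-based format wins each industry group but Format B wins overall — the comparison reverses. The skills-based format's applications skew toward retail, which has a lower base rate.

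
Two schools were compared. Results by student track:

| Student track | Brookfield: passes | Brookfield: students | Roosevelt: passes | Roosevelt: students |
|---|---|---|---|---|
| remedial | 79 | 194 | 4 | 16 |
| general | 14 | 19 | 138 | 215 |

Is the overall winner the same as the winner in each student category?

Remedial: Brookfield 79/194 = 40.7%, Roosevelt 4/16 = 25.0% → Brookfield
General: Brookfield 14/19 = 73.7%, Roosevelt 138/215 = 64.2% → Brookfield
Overall: Brookfield 93/213 = 43.7%, Roosevelt 142/231 = 61.5% → Roosevelt
Brookfield wins each student group but Roosevelt wins overall — the comparison reverses. Brookfield's students skew toward remedial, which has a lower base rate.

No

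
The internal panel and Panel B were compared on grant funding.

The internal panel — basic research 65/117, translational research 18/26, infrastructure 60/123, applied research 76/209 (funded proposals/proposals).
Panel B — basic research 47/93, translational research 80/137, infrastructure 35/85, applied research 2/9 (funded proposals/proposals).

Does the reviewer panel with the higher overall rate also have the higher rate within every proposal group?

Basic research: the internal panel 65/117 = 55.6%, Panel B 47/93 = 50.5% → the internal panel
Translational research: the internal panel 18/26 = 69.2%, Panel B 80/137 = 58.4% → the internal panel
Infrastructure: the internal panel 60/123 = 48.8%, Panel B 35/85 = 41.2% → the internal panel
Applied research: the internal panel 76/209 = 36.4%, Panel B 2/9 = 22.2% → the internal panel
Overall: the internal panel 219/475 = 46.1%, Panel B 164/324 = 50.6% → Panel B
The internal panel wins each proposal group but Panel B wins overall — the comparison reverses. The internal panel's proposals skew toward applied research, which has a lower base rate.

No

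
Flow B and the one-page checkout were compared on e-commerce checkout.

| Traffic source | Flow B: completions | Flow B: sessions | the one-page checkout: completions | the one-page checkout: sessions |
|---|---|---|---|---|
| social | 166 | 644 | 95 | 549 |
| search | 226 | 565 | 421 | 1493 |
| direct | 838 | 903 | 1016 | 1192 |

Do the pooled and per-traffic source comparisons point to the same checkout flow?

Social: Flow B 166/644 = 25.8%, the one-page checkout 95/549 = 17.3% → Flow B
Search: Flow B 226/565 = 40.0%, the one-page checkout 421/1493 = 28.2% → Flow B
Direct: Flow B 838/903 = 92.8%, the one-page checkout 1016/1192 = 85.2% → Flow B
Overall: Flow B 1230/2112 = 58.2%, the one-page checkout 1532/3234 = 47.4% → Flow B
Flow B wins overall and in every traffic group — no reversal.

Yes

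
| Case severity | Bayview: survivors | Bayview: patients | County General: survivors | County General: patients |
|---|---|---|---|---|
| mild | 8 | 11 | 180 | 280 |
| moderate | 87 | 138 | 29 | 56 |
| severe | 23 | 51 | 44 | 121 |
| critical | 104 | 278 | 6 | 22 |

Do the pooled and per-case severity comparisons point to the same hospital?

Mild: Bayview 8/11 = 72.7%, County General 180/280 = 64.3% → Bayview
Moderate: Bayview 87/138 = 63.0%, County General 29/56 = 51.8% → Bayview
Severe: Bayview 23/51 = 45.1%, County General 44/121 = 36.4% → Bayview
Critical: Bayview 104/278 = 37.4%, County General 6/22 = 27.3% → Bayview
Overall: Bayview 222/478 = 46.4%, County General 259/479 = 54.1% → County General
Bayview wins each case group but County General wins overall — the comparison reverses. Bayview's patients skew toward critical, which has a lower base rate.

No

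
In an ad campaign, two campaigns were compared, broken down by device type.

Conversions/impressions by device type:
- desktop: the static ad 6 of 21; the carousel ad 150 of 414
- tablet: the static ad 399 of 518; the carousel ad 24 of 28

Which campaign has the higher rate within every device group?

Desktop: the static ad 6/21 = 28.6%, the carousel ad 150/414 = 36.2% → the carousel ad
Tablet: the static ad 399/518 = 77.0%, the carousel ad 24/28 = 85.7% → the carousel ad
The carousel ad has the higher rate in both groups.

the carousel ad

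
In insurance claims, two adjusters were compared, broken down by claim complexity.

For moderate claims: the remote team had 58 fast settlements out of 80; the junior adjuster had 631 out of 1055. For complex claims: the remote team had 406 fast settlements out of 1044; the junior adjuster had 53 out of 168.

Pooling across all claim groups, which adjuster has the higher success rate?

the junior adjuster

Moderate: the remote team 58/80 = 72.5%, the junior adjuster 631/1055 = 59.8% → the remote team
Complex: the remote team 406/1044 = 38.9%, the junior adjuster 53/168 = 31.5% → the remote team
Overall: the remote team 464/1124 = 41.3%, the junior adjuster 684/1223 = 55.9% → the junior adjuster
(The remote team wins every claim group but the junior adjuster wins overall — the remote team's claims skew toward the low-rate complex group.)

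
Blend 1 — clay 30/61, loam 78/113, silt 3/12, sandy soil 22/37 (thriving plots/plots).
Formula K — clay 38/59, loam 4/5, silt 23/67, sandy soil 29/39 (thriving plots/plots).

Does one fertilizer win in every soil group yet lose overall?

Clay: Blend 1 30/61 = 49.2%, Formula K 38/59 = 64.4% → Formula K
Loam: Blend 1 78/113 = 69.0%, Formula K 4/5 = 80.0% → Formula K
Silt: Blend 1 3/12 = 25.0%, Formula K 23/67 = 34.3% → Formula K
Sandy soil: Blend 1 22/37 = 59.5%, Formula K 29/39 = 74.4% → Formula K
Overall: Blend 1 133/223 = 59.6%, Formula K 94/170 = 55.3% → Blend 1
Formula K wins each soil group but Blend 1 wins overall — the comparison reverses. Formula K's plots skew toward silt, which has a lower base rate.

Yes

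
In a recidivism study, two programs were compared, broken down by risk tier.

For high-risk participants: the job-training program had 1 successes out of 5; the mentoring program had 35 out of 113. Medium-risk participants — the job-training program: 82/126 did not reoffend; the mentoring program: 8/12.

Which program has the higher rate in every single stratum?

High-risk: the job-training program 1/5 = 20.0%, the mentoring program 35/113 = 31.0% → the mentoring program
Medium-risk: the job-training program 82/126 = 65.1%, the mentoring program 8/12 = 66.7% → the mentoring program
The mentoring program has the higher rate in both groups.

the mentoring program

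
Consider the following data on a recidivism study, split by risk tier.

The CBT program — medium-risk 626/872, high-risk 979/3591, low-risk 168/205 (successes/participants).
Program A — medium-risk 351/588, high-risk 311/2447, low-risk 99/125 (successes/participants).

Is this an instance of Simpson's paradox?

No

Medium-risk: the CBT program 626/872 = 71.8%, Program A 351/588 = 59.7% → the CBT program
High-risk: the CBT program 979/3591 = 27.3%, Program A 311/2447 = 12.7% → the CBT program
Low-risk: the CBT program 168/205 = 82.0%, Program A 99/125 = 79.2% → the CBT program
Overall: the CBT program 1773/4668 = 38.0%, Program A 761/3160 = 24.1% → the CBT program
The CBT program wins overall and in every risk group — no reversal.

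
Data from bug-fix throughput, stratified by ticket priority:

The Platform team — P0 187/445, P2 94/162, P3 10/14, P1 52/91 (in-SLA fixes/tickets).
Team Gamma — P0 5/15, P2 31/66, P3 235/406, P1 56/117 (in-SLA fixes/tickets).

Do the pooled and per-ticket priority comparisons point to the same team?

P0: the Platform team 187/445 = 42.0%, Team Gamma 5/15 = 33.3% → the Platform team
P2: the Platform team 94/162 = 58.0%, Team Gamma 31/66 = 47.0% → the Platform team
P3: the Platform team 10/14 = 71.4%, Team Gamma 235/406 = 57.9% → the Platform team
P1: the Platform team 52/91 = 57.1%, Team Gamma 56/117 = 47.9% → the Platform team
Overall: the Platform team 343/712 = 48.2%, Team Gamma 327/604 = 54.1% → Team Gamma
The Platform team wins each ticket group but Team Gamma wins overall — the comparison reverses. The Platform team's tickets skew toward P0, which has a lower base rate.

No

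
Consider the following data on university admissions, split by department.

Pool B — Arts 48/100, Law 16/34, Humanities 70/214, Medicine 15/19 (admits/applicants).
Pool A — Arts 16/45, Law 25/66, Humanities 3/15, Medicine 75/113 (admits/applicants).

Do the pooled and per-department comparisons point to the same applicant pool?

No

Arts: Pool B 48/100 = 48.0%, Pool A 16/45 = 35.6% → Pool B
Law: Pool B 16/34 = 47.1%, Pool A 25/66 = 37.9% → Pool B
Humanities: Pool B 70/214 = 32.7%, Pool A 3/15 = 20.0% → Pool B
Medicine: Pool B 15/19 = 78.9%, Pool A 75/113 = 66.4% → Pool B
Overall: Pool B 149/367 = 40.6%, Pool A 119/239 = 49.8% → Pool A
Pool B wins each department group but Pool A wins overall — the comparison reverses. Pool B's applicants skew toward Humanities, which has a lower base rate.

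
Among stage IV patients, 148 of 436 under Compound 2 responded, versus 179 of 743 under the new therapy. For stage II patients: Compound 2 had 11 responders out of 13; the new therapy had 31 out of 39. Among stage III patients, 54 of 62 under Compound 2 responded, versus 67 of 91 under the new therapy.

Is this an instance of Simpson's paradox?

No

Stage IV: Compound 2 148/436 = 33.9%, the new therapy 179/743 = 24.1% → Compound 2
Stage II: Compound 2 11/13 = 84.6%, the new therapy 31/39 = 79.5% → Compound 2
Stage III: Compound 2 54/62 = 87.1%, the new therapy 67/91 = 73.6% → Compound 2
Overall: Compound 2 213/511 = 41.7%, the new therapy 277/873 = 31.7% → Compound 2
Compound 2 wins overall and in every disease group — no reversal.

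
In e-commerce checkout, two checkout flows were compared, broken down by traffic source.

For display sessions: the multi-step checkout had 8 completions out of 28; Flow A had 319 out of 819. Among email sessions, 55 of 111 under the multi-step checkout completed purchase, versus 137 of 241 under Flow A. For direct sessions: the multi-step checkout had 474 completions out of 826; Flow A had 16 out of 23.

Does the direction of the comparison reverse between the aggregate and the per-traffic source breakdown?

Display: the multi-step checkout 8/28 = 28.6%, Flow A 319/819 = 38.9% → Flow A
Email: the multi-step checkout 55/111 = 49.5%, Flow A 137/241 = 56.8% → Flow A
Direct: the multi-step checkout 474/826 = 57.4%, Flow A 16/23 = 69.6% → Flow A
Overall: the multi-step checkout 537/965 = 55.6%, Flow A 472/1083 = 43.6% → the multi-step checkout
Flow A wins each traffic group but the multi-step checkout wins overall — the comparison reverses. Flow A's sessions skew toward display, which has a lower base rate.

Yes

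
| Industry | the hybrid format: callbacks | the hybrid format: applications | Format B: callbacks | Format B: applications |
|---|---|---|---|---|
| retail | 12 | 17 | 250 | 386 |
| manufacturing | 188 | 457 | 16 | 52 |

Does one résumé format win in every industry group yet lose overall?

Yes

Retail: the hybrid format 12/17 = 70.6%, Format B 250/386 = 64.8% → the hybrid format
Manufacturing: the hybrid format 188/457 = 41.1%, Format B 16/52 = 30.8% → the hybrid format
Overall: the hybrid format 200/474 = 42.2%, Format B 266/438 = 60.7% → Format B
The hybrid format wins each industry group but Format B wins overall — the comparison reverses. The hybrid format's applications skew toward manufacturing, which has a lower base rate.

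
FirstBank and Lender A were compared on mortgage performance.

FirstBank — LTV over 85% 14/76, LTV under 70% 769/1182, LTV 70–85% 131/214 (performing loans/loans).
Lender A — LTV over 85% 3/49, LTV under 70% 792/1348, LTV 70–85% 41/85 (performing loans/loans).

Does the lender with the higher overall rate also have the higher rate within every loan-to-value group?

Yes

LTV over 85%: FirstBank 14/76 = 18.4%, Lender A 3/49 = 6.1% → FirstBank
LTV under 70%: FirstBank 769/1182 = 65.1%, Lender A 792/1348 = 58.8% → FirstBank
LTV 70–85%: FirstBank 131/214 = 61.2%, Lender A 41/85 = 48.2% → FirstBank
Overall: FirstBank 914/1472 = 62.1%, Lender A 836/1482 = 56.4% → FirstBank
FirstBank wins overall and in every loan-to-value group — no reversal.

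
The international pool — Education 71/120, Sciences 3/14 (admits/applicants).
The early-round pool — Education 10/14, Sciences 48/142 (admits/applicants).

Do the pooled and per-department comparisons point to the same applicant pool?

Education: the international pool 71/120 = 59.2%, the early-round pool 10/14 = 71.4% → the early-round pool
Sciences: the international pool 3/14 = 21.4%, the early-round pool 48/142 = 33.8% → the early-round pool
Overall: the international pool 74/134 = 55.2%, the early-round pool 58/156 = 37.2% → the international pool
The early-round pool wins each department group but the international pool wins overall — the comparison reverses. The early-round pool's applicants skew toward Sciences, which has a lower base rate.

No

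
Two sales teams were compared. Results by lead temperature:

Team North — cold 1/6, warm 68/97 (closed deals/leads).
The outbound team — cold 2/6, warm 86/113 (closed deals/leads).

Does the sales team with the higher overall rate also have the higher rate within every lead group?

Cold: Team North 1/6 = 16.7%, the outbound team 2/6 = 33.3% → the outbound team
Warm: Team North 68/97 = 70.1%, the outbound team 86/113 = 76.1% → the outbound team
Overall: Team North 69/103 = 67.0%, the outbound team 88/119 = 73.9% → the outbound team
The outbound team wins overall and in every lead group — no reversal.

Yes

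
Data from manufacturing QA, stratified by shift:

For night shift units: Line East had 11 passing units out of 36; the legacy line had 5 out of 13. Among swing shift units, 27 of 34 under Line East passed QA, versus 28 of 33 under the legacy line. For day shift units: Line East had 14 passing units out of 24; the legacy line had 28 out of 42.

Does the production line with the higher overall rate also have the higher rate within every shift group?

Night shift: Line East 11/36 = 30.6%, the legacy line 5/13 = 38.5% → the legacy line
Swing shift: Line East 27/34 = 79.4%, the legacy line 28/33 = 84.8% → the legacy line
Day shift: Line East 14/24 = 58.3%, the legacy line 28/42 = 66.7% → the legacy line
Overall: Line East 52/94 = 55.3%, the legacy line 61/88 = 69.3% → the legacy line
The legacy line wins overall and in every shift group — no reversal.

Yes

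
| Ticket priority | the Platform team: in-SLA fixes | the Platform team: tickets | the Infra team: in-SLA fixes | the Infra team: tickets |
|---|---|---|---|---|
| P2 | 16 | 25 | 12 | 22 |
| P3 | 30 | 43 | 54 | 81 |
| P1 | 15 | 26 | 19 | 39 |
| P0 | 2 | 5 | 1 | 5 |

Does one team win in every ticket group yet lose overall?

P2: the Platform team 16/25 = 64.0%, the Infra team 12/22 = 54.5% → the Platform team
P3: the Platform team 30/43 = 69.8%, the Infra team 54/81 = 66.7% → the Platform team
P1: the Platform team 15/26 = 57.7%, the Infra team 19/39 = 48.7% → the Platform team
P0: the Platform team 2/5 = 40.0%, the Infra team 1/5 = 20.0% → the Platform team
Overall: the Platform team 63/99 = 63.6%, the Infra team 86/147 = 58.5% → the Platform team
The Platform team wins overall and in every ticket group — no reversal.

No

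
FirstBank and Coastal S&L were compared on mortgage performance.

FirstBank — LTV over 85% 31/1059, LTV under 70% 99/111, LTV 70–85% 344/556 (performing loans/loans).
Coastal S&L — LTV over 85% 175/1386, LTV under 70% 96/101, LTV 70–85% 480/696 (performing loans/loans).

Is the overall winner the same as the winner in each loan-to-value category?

LTV over 85%: FirstBank 31/1059 = 2.9%, Coastal S&L 175/1386 = 12.6% → Coastal S&L
LTV under 70%: FirstBank 99/111 = 89.2%, Coastal S&L 96/101 = 95.0% → Coastal S&L
LTV 70–85%: FirstBank 344/556 = 61.9%, Coastal S&L 480/696 = 69.0% → Coastal S&L
Overall: FirstBank 474/1726 = 27.5%, Coastal S&L 751/2183 = 34.4% → Coastal S&L
Coastal S&L wins overall and in every loan-to-value group — no reversal.

Yes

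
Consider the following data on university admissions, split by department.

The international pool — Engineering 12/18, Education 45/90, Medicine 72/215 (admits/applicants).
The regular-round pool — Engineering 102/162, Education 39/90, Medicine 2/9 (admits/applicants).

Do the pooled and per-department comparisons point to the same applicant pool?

No

Engineering: the international pool 12/18 = 66.7%, the regular-round pool 102/162 = 63.0% → the international pool
Education: the international pool 45/90 = 50.0%, the regular-round pool 39/90 = 43.3% → the international pool
Medicine: the international pool 72/215 = 33.5%, the regular-round pool 2/9 = 22.2% → the international pool
Overall: the international pool 129/323 = 39.9%, the regular-round pool 143/261 = 54.8% → the regular-round pool
The international pool wins each department group but the regular-round pool wins overall — the comparison reverses. The international pool's applicants skew toward Medicine, which has a lower base rate.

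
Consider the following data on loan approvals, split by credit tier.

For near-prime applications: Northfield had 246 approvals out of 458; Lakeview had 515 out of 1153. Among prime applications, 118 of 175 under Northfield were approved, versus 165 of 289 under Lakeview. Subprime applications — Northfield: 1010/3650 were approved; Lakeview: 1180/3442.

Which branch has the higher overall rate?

Lakeview

Near-prime: Northfield 246/458 = 53.7%, Lakeview 515/1153 = 44.7% → Northfield
Prime: Northfield 118/175 = 67.4%, Lakeview 165/289 = 57.1% → Northfield
Subprime: Northfield 1010/3650 = 27.7%, Lakeview 1180/3442 = 34.3% → Lakeview
Overall: Northfield 1374/4283 = 32.1%, Lakeview 1860/4884 = 38.1% → Lakeview
(Neither sweeps every credit group, but Lakeview has the higher pooled rate.)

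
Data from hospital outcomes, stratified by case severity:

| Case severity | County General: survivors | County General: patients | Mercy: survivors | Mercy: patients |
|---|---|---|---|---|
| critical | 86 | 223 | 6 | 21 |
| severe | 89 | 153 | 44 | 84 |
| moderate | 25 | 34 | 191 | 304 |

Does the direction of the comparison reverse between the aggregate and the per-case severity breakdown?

Critical: County General 86/223 = 38.6%, Mercy 6/21 = 28.6% → County General
Severe: County General 89/153 = 58.2%, Mercy 44/84 = 52.4% → County General
Moderate: County General 25/34 = 73.5%, Mercy 191/304 = 62.8% → County General
Overall: County General 200/410 = 48.8%, Mercy 241/409 = 58.9% → Mercy
County General wins each case group but Mercy wins overall — the comparison reverses. County General's patients skew toward critical, which has a lower base rate.

Yes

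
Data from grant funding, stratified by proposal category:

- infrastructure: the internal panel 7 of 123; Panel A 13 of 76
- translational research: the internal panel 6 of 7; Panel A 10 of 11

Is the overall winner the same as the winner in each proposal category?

Infrastructure: the internal panel 7/123 = 5.7%, Panel A 13/76 = 17.1% → Panel A
Translational research: the internal panel 6/7 = 85.7%, Panel A 10/11 = 90.9% → Panel A
Overall: the internal panel 13/130 = 10.0%, Panel A 23/87 = 26.4% → Panel A
Panel A wins overall and in every proposal group — no reversal.

Yes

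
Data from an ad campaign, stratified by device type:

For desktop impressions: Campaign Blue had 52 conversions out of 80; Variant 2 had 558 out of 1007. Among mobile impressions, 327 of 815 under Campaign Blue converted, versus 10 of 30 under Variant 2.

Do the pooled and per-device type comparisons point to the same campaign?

Desktop: Campaign Blue 52/80 = 65.0%, Variant 2 558/1007 = 55.4% → Campaign Blue
Mobile: Campaign Blue 327/815 = 40.1%, Variant 2 10/30 = 33.3% → Campaign Blue
Overall: Campaign Blue 379/895 = 42.3%, Variant 2 568/1037 = 54.8% → Variant 2
Campaign Blue wins each device group but Variant 2 wins overall — the comparison reverses. Campaign Blue's impressions skew toward mobile, which has a lower base rate.

No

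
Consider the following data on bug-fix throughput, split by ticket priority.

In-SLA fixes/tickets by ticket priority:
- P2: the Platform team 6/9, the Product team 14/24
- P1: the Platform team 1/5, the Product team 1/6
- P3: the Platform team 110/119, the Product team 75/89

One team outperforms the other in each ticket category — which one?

P2: the Platform team 6/9 = 66.7%, the Product team 14/24 = 58.3% → the Platform team
P1: the Platform team 1/5 = 20.0%, the Product team 1/6 = 16.7% → the Platform team
P3: the Platform team 110/119 = 92.4%, the Product team 75/89 = 84.3% → the Platform team
The Platform team has the higher rate in all 3 groups.

the Platform team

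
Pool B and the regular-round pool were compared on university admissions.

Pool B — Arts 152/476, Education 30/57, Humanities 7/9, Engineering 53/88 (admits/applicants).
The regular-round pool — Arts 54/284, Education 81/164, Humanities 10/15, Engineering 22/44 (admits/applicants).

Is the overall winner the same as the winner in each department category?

Yes

Arts: Pool B 152/476 = 31.9%, the regular-round pool 54/284 = 19.0% → Pool B
Education: Pool B 30/57 = 52.6%, the regular-round pool 81/164 = 49.4% → Pool B
Humanities: Pool B 7/9 = 77.8%, the regular-round pool 10/15 = 66.7% → Pool B
Engineering: Pool B 53/88 = 60.2%, the regular-round pool 22/44 = 50.0% → Pool B
Overall: Pool B 242/630 = 38.4%, the regular-round pool 167/507 = 32.9% → Pool B
Pool B wins overall and in every department group — no reversal.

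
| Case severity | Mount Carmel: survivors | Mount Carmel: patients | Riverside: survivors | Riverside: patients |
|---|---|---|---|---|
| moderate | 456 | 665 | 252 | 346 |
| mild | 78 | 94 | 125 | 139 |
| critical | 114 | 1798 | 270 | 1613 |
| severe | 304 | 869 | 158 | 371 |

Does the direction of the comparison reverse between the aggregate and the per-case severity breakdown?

No

Moderate: Mount Carmel 456/665 = 68.6%, Riverside 252/346 = 72.8% → Riverside
Mild: Mount Carmel 78/94 = 83.0%, Riverside 125/139 = 89.9% → Riverside
Critical: Mount Carmel 114/1798 = 6.3%, Riverside 270/1613 = 16.7% → Riverside
Severe: Mount Carmel 304/869 = 35.0%, Riverside 158/371 = 42.6% → Riverside
Overall: Mount Carmel 952/3426 = 27.8%, Riverside 805/2469 = 32.6% → Riverside
Riverside wins overall and in every case group — no reversal.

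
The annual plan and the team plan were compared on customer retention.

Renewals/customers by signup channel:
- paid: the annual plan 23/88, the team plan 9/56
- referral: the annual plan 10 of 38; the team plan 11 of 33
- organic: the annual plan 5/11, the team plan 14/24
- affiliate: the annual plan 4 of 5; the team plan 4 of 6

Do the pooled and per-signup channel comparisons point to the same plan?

No

Paid: the annual plan 23/88 = 26.1%, the team plan 9/56 = 16.1% → the annual plan
Referral: the annual plan 10/38 = 26.3%, the team plan 11/33 = 33.3% → the team plan
Organic: the annual plan 5/11 = 45.5%, the team plan 14/24 = 58.3% → the team plan
Affiliate: the annual plan 4/5 = 80.0%, the team plan 4/6 = 66.7% → the annual plan
Overall: the annual plan 42/142 = 29.6%, the team plan 38/119 = 31.9% → the team plan
Neither sweeps: the annual plan wins 2 of 4 groups, the team plan wins 2. The team plan wins overall but not every group — no Simpson reversal.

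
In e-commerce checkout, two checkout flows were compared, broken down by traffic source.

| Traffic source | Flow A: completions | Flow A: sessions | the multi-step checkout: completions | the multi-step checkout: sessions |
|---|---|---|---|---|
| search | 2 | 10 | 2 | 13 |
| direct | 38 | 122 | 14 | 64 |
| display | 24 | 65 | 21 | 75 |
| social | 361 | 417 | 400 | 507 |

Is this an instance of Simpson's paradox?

No

Search: Flow A 2/10 = 20.0%, the multi-step checkout 2/13 = 15.4% → Flow A
Direct: Flow A 38/122 = 31.1%, the multi-step checkout 14/64 = 21.9% → Flow A
Display: Flow A 24/65 = 36.9%, the multi-step checkout 21/75 = 28.0% → Flow A
Social: Flow A 361/417 = 86.6%, the multi-step checkout 400/507 = 78.9% → Flow A
Overall: Flow A 425/614 = 69.2%, the multi-step checkout 437/659 = 66.3% → Flow A
Flow A wins overall and in every traffic group — no reversal.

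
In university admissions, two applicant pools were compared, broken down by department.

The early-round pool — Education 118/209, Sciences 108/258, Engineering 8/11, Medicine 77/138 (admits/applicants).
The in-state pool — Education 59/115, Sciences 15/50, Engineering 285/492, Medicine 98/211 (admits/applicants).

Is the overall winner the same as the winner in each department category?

Education: the early-round pool 118/209 = 56.5%, the in-state pool 59/115 = 51.3% → the early-round pool
Sciences: the early-round pool 108/258 = 41.9%, the in-state pool 15/50 = 30.0% → the early-round pool
Engineering: the early-round pool 8/11 = 72.7%, the in-state pool 285/492 = 57.9% → the early-round pool
Medicine: the early-round pool 77/138 = 55.8%, the in-state pool 98/211 = 46.4% → the early-round pool
Overall: the early-round pool 311/616 = 50.5%, the in-state pool 457/868 = 52.6% → the in-state pool
The early-round pool wins each department group but the in-state pool wins overall — the comparison reverses. The early-round pool's applicants skew toward Sciences, which has a lower base rate.

No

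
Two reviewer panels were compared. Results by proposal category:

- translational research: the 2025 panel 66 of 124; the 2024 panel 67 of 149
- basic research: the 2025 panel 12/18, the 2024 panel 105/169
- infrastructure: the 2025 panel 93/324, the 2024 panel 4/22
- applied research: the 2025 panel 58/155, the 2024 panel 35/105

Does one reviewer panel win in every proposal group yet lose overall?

Yes

Translational research: the 2025 panel 66/124 = 53.2%, the 2024 panel 67/149 = 45.0% → the 2025 panel
Basic research: the 2025 panel 12/18 = 66.7%, the 2024 panel 105/169 = 62.1% → the 2025 panel
Infrastructure: the 2025 panel 93/324 = 28.7%, the 2024 panel 4/22 = 18.2% → the 2025 panel
Applied research: the 2025 panel 58/155 = 37.4%, the 2024 panel 35/105 = 33.3% → the 2025 panel
Overall: the 2025 panel 229/621 = 36.9%, the 2024 panel 211/445 = 47.4% → the 2024 panel
The 2025 panel wins each proposal group but the 2024 panel wins overall — the comparison reverses. The 2025 panel's proposals skew toward infrastructure, which has a lower base rate.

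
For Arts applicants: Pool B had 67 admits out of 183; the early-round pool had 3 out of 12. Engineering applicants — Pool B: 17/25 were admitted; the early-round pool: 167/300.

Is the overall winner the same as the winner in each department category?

Arts: Pool B 67/183 = 36.6%, the early-round pool 3/12 = 25.0% → Pool B
Engineering: Pool B 17/25 = 68.0%, the early-round pool 167/300 = 55.7% → Pool B
Overall: Pool B 84/208 = 40.4%, the early-round pool 170/312 = 54.5% → the early-round pool
Pool B wins each department group but the early-round pool wins overall — the comparison reverses. Pool B's applicants skew toward Arts, which has a lower base rate.

No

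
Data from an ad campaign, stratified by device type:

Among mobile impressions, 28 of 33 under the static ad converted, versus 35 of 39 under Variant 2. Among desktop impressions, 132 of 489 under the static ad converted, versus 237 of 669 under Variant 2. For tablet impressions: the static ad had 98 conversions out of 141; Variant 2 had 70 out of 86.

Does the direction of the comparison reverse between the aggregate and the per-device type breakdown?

Mobile: the static ad 28/33 = 84.8%, Variant 2 35/39 = 89.7% → Variant 2
Desktop: the static ad 132/489 = 27.0%, Variant 2 237/669 = 35.4% → Variant 2
Tablet: the static ad 98/141 = 69.5%, Variant 2 70/86 = 81.4% → Variant 2
Overall: the static ad 258/663 = 38.9%, Variant 2 342/794 = 43.1% → Variant 2
Variant 2 wins overall and in every device group — no reversal.

No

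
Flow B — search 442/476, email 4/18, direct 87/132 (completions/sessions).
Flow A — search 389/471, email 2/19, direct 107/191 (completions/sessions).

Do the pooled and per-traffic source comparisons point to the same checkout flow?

Search: Flow B 442/476 = 92.9%, Flow A 389/471 = 82.6% → Flow B
Email: Flow B 4/18 = 22.2%, Flow A 2/19 = 10.5% → Flow B
Direct: Flow B 87/132 = 65.9%, Flow A 107/191 = 56.0% → Flow B
Overall: Flow B 533/626 = 85.1%, Flow A 498/681 = 73.1% → Flow B
Flow B wins overall and in every traffic group — no reversal.

Yes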